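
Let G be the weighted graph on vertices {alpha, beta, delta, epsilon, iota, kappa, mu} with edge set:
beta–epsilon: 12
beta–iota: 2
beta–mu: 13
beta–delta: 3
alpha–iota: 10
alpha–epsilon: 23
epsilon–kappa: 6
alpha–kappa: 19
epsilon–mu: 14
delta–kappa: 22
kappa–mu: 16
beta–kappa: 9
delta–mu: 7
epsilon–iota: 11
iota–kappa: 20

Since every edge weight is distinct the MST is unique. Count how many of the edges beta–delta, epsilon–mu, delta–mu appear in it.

2

Kruskal's algorithm — process edges by increasing weight (ties by edge label):
beta–iota (2): add — endpoints in different components.
beta–delta (3): add — endpoints in different components.
epsilon–kappa (6): add — endpoints in different components.
delta–mu (7): add — endpoints in different components.
beta–kappa (9): add — endpoints in different components.
alpha–iota (10): add — endpoints in different components.
MST edge set: {beta–iota, beta–delta, epsilon–kappa, delta–mu, beta–kappa, alpha–iota}.
Of the listed edges, {beta–delta, delta–mu} are in the MST → 2.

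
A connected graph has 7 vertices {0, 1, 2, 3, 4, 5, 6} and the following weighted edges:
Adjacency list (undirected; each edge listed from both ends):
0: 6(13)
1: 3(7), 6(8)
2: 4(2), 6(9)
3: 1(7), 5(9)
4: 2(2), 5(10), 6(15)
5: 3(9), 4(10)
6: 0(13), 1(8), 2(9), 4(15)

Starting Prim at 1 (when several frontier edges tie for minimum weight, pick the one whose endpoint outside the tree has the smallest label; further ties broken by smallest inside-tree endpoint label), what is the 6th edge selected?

Grow the tree from 1 using Prim:
Step 1: frontier [1–3 7, 1–6 8] → take 1–3 (7); add 3.
Step 2: frontier [1–6 8, 3–5 9] → take 1–6 (8); add 6.
Step 3: frontier [3–5 9, 2–6 9, 0–6 13, 4–6 15] → take 2–6 (9); add 2.
Step 4: frontier [2–4 2, 3–5 9, 0–6 13, 4–6 15] → take 2–4 (2); add 4.
Step 5: frontier [3–5 9, 4–5 10, 0–6 13] → take 3–5 (9); add 5.
Step 6: frontier [0–6 13] → take 0–6 (13); add 0.
The 6th edge added is 0–6.

0-6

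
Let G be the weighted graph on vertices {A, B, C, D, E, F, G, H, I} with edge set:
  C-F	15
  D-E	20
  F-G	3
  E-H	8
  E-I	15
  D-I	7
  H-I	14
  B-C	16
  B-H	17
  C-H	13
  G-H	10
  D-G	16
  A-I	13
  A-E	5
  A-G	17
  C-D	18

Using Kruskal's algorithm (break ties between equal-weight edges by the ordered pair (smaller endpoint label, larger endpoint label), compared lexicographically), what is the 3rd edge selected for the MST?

Kruskal's algorithm — process edges by increasing weight (ties by edge label):
F-G (3): add — endpoints in different components.
A-E (5): add — endpoints in different components.
D-I (7): add — endpoints in different components.
E-H (8): add — endpoints in different components.
G-H (10): add — endpoints in different components.
A-I (13): add — endpoints in different components.
C-H (13): add — endpoints in different components.
H-I (14): skip — H and I already connected.
C-F (15): skip — C and F already connected.
E-I (15): skip — E and I already connected.
B-C (16): add — endpoints in different components.
The 3rd edge added is D-I.

D-I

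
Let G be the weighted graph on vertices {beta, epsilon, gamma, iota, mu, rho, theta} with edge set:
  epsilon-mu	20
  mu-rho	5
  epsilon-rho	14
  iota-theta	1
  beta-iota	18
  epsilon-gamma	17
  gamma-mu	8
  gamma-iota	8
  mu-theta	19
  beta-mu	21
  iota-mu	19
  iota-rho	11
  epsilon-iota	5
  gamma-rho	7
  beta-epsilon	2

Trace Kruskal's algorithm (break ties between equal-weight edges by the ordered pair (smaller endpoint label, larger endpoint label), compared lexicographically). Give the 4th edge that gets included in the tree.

mu-rho

Kruskal: consider edges lightest-first.
iota-theta (1): add. Components now {epsilon} {rho} {mu} {iota,theta} {gamma} {beta}
beta-epsilon (2): add. Components now {beta,epsilon} {rho} {mu} {iota,theta} {gamma}
epsilon-iota (5): add. Components now {beta,epsilon,iota,theta} {rho} {mu} {gamma}
mu-rho (5): add. Components now {beta,epsilon,iota,theta} {mu,rho} {gamma}
gamma-rho (7): add. Components now {beta,epsilon,iota,theta} {gamma,mu,rho}
gamma-iota (8): add. Components now {beta,epsilon,gamma,iota,mu,rho,theta}
The 4th edge added is mu-rho.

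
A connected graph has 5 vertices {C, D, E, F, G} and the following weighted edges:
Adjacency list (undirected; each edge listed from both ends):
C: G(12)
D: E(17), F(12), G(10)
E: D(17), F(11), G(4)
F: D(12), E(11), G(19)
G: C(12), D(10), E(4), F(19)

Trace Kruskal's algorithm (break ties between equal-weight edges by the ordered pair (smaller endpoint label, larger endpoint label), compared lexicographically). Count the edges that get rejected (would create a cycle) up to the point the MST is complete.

0

Kruskal's algorithm — process edges by increasing weight (ties by edge label):
E–G (4): add. Components now {C} {D} {E,G} {F}
D–G (10): add. Components now {C} {D,E,G} {F}
E–F (11): add. Components now {C} {D,E,F,G}
C–G (12): add. Components now {C,D,E,F,G}
Edges rejected before the tree was complete: 0.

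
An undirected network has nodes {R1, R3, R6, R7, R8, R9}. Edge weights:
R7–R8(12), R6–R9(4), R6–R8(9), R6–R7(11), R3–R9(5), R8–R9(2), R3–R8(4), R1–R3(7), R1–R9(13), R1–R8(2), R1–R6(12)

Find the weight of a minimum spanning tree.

Kruskal's algorithm — process edges by increasing weight (ties by edge label):
R1–R8 (2): add — endpoints in different components.
R8–R9 (2): add — endpoints in different components.
R3–R8 (4): add — endpoints in different components.
R6–R9 (4): add — endpoints in different components.
R3–R9 (5): skip — R9 and R3 already connected.
R1–R3 (7): skip — R1 and R3 already connected.
R6–R8 (9): skip — R6 and R8 already connected.
R6–R7 (11): add — endpoints in different components.
MST edges: R1–R8, R8–R9, R3–R8, R6–R9, R6–R7; total weight 2+2+4+4+11 = 23.

23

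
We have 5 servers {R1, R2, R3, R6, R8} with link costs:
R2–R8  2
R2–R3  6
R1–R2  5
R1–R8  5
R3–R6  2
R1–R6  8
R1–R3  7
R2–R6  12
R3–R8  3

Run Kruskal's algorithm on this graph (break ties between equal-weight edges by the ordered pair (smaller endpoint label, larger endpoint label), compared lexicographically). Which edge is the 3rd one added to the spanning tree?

R3-R8

Kruskal: consider edges lightest-first.
R2–R8 (2): add — endpoints in different components.
R3–R6 (2): add — endpoints in different components.
R3–R8 (3): add — endpoints in different components.
R1–R2 (5): add — endpoints in different components.
The 3rd edge added is R3–R8.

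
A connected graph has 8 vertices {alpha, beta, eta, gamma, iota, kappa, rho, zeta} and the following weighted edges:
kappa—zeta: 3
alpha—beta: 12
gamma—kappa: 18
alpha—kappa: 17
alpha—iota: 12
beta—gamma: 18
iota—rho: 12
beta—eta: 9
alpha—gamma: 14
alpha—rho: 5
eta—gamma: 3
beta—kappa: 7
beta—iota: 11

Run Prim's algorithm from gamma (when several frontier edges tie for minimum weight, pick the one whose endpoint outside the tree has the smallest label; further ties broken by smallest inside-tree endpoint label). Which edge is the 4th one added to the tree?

Prim's algorithm from gamma:
Step 1: frontier [eta—gamma 3, alpha—gamma 14, beta—gamma 18, gamma—kappa 18] → take eta—gamma (3); add eta.
Step 2: frontier [beta—eta 9, alpha—gamma 14, beta—gamma 18, gamma—kappa 18] → take beta—eta (9); add beta.
Step 3: frontier [beta—kappa 7, beta—iota 11, alpha—beta 12, alpha—gamma 14, gamma—kappa 18] → take beta—kappa (7); add kappa.
Step 4: frontier [beta—iota 11, alpha—beta 12, alpha—gamma 14, kappa—zeta 3, alpha—kappa 17] → take kappa—zeta (3); add zeta.
Step 5: frontier [beta—iota 11, alpha—beta 12, alpha—gamma 14, alpha—kappa 17] → take beta—iota (11); add iota.
Step 6: frontier [alpha—beta 12, alpha—gamma 14, alpha—iota 12, iota—rho 12, alpha—kappa 17] → take alpha—beta (12); add alpha.
Step 7: frontier [alpha—rho 5, iota—rho 12] → take alpha—rho (5); add rho.
The 4th edge added is kappa—zeta.

kappa-zeta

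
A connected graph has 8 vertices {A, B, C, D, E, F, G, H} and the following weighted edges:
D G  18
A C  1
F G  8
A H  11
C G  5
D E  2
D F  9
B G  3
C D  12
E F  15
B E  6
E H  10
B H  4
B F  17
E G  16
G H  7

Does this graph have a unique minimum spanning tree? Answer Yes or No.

Kruskal: consider edges lightest-first.
A C (1): add — endpoints in different components.
D E (2): add — endpoints in different components.
B G (3): add — endpoints in different components.
B H (4): add — endpoints in different components.
C G (5): add — endpoints in different components.
B E (6): add — endpoints in different components.
G H (7): skip — G and H already connected.
F G (8): add — endpoints in different components.
Every non-tree edge has weight strictly greater than the heaviest edge on the tree path between its endpoints, so the MST is unique.

Yes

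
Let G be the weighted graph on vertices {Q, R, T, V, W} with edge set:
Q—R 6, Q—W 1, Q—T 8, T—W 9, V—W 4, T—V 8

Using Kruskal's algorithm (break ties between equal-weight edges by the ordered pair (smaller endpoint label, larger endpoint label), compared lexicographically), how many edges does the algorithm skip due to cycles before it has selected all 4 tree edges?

Kruskal's algorithm — process edges by increasing weight (ties by edge label):
Q—W (1): add. Components now {T} {R} {Q,W} {V}
V—W (4): add. Components now {T} {R} {Q,V,W}
Q—R (6): add. Components now {T} {Q,R,V,W}
Q—T (8): add. Components now {Q,R,T,V,W}
Edges rejected before the tree was complete: 0.

0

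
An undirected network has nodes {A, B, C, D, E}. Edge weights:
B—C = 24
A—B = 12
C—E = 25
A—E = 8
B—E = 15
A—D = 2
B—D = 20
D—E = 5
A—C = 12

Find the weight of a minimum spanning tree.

31

Sort edges by weight, then run Kruskal:
A—D (2): add. Components now {A,D} {B} {C} {E}
D—E (5): add. Components now {A,D,E} {B} {C}
A—E (8): skip — A and E already connected.
A—B (12): add. Components now {A,B,D,E} {C}
A—C (12): add. Components now {A,B,C,D,E}
MST edges: A—D, D—E, A—B, A—C; total weight 2+5+12+12 = 31.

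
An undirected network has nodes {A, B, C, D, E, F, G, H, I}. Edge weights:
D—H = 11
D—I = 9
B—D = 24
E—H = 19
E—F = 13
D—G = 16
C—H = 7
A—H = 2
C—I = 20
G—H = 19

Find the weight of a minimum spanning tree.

101

Kruskal: consider edges lightest-first.
A—H (2): add — endpoints in different components.
C—H (7): add — endpoints in different components.
D—I (9): add — endpoints in different components.
D—H (11): add — endpoints in different components.
E—F (13): add — endpoints in different components.
D—G (16): add — endpoints in different components.
E—H (19): add — endpoints in different components.
G—H (19): skip — G and H already connected.
C—I (20): skip — C and I already connected.
B—D (24): add — endpoints in different components.
MST edges: A—H, C—H, D—I, D—H, E—F, D—G, E—H, B—D; total weight 2+7+9+11+13+16+19+24 = 101.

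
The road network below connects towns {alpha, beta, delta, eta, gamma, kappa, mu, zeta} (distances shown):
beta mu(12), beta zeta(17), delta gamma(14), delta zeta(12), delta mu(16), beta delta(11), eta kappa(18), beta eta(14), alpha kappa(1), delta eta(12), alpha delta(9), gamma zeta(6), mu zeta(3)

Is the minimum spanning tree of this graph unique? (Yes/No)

Sort edges by weight, then run Kruskal:
alpha kappa (1): add — endpoints in different components.
mu zeta (3): add — endpoints in different components.
gamma zeta (6): add — endpoints in different components.
alpha delta (9): add — endpoints in different components.
beta delta (11): add — endpoints in different components.
beta mu (12): add — endpoints in different components.
delta eta (12): add — endpoints in different components.
Non-tree edge delta zeta has weight 12, equal to the heaviest edge on its tree cycle — swapping gives another MST of the same weight. Not unique.

No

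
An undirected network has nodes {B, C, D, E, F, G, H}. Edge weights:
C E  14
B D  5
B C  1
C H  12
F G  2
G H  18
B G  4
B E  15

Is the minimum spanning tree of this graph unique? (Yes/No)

Yes

Kruskal: consider edges lightest-first.
B C (1): add — endpoints in different components.
F G (2): add — endpoints in different components.
B G (4): add — endpoints in different components.
B D (5): add — endpoints in different components.
C H (12): add — endpoints in different components.
C E (14): add — endpoints in different components.
Every non-tree edge has weight strictly greater than the heaviest edge on the tree path between its endpoints, so the MST is unique.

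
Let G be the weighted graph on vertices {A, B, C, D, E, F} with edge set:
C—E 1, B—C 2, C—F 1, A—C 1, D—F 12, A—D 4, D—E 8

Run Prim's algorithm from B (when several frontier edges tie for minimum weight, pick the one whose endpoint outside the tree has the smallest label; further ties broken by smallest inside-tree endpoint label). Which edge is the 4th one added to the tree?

C-F

Grow the tree from B using Prim:
Step 1: frontier [B—C 2] → take B—C (2); add C.
Step 2: frontier [A—C 1, C—E 1, C—F 1] → take A—C (1); add A.
Step 3: frontier [A—D 4, C—E 1, C—F 1] → take C—E (1); add E.
Step 4: frontier [A—D 4, C—F 1, D—E 8] → take C—F (1); add F.
Step 5: frontier [A—D 4, D—E 8, D—F 12] → take A—D (4); add D.
The 4th edge added is C—F.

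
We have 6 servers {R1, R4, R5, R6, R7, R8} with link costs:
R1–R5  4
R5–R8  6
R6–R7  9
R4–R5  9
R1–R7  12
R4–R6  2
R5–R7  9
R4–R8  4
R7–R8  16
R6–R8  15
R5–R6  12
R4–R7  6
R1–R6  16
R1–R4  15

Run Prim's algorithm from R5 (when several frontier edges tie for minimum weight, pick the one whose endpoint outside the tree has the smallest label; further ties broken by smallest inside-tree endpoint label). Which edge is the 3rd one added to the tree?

Prim, starting at R5.
Step 1: frontier [R1–R5 4, R5–R8 6, R4–R5 9, R5–R7 9, R5–R6 12] → take R1–R5 (4); add R1.
Step 2: frontier [R1–R7 12, R1–R4 15, R1–R6 16, R5–R8 6, R4–R5 9, R5–R7 9, R5–R6 12] → take R5–R8 (6); add R8.
Step 3: frontier [R1–R7 12, R1–R4 15, R1–R6 16, R4–R5 9, R5–R7 9, R5–R6 12, R4–R8 4, R6–R8 15, R7–R8 16] → take R4–R8 (4); add R4.
Step 4: frontier [R1–R7 12, R1–R6 16, R4–R6 2, R4–R7 6, R5–R7 9, R5–R6 12, R6–R8 15, R7–R8 16] → take R4–R6 (2); add R6.
Step 5: frontier [R1–R7 12, R4–R7 6, R5–R7 9, R6–R7 9, R7–R8 16] → take R4–R7 (6); add R7.
The 3rd edge added is R4–R8.

R4-R8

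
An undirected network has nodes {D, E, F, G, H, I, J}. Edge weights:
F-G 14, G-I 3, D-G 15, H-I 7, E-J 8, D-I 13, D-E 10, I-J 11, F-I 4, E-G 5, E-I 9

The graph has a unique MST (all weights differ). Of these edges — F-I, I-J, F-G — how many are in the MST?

1

Kruskal: consider edges lightest-first.
G-I (3): add. Components now {D} {E} {F} {G,I} {H} {J}
F-I (4): add. Components now {D} {E} {F,G,I} {H} {J}
E-G (5): add. Components now {D} {E,F,G,I} {H} {J}
H-I (7): add. Components now {D} {E,F,G,H,I} {J}
E-J (8): add. Components now {D} {E,F,G,H,I,J}
E-I (9): skip — E and I already connected.
D-E (10): add. Components now {D,E,F,G,H,I,J}
MST edge set: {G-I, F-I, E-G, H-I, E-J, D-E}.
Of the listed edges, {F-I} are in the MST → 1.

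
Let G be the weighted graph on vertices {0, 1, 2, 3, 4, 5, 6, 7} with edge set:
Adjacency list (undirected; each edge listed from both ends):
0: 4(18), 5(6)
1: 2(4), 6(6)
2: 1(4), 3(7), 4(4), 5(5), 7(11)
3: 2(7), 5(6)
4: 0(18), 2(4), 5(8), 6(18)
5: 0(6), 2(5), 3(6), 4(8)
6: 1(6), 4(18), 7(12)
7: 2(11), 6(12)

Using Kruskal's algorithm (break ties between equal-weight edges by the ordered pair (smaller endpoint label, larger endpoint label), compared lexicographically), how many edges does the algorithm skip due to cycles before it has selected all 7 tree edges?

2

Kruskal's algorithm — process edges by increasing weight (ties by edge label):
1—2 (4): add — endpoints in different components.
2—4 (4): add — endpoints in different components.
2—5 (5): add — endpoints in different components.
0—5 (6): add — endpoints in different components.
1—6 (6): add — endpoints in different components.
3—5 (6): add — endpoints in different components.
2—3 (7): skip — 2 and 3 already connected.
4—5 (8): skip — 4 and 5 already connected.
2—7 (11): add — endpoints in different components.
Edges rejected before the tree was complete: 2.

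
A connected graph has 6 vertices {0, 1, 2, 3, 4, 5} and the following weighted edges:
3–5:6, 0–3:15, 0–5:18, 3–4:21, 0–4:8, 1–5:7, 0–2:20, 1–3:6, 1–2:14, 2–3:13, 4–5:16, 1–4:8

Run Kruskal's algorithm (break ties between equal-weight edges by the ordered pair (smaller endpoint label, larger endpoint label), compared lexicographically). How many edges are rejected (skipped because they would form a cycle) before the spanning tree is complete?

Kruskal's algorithm — process edges by increasing weight (ties by edge label):
1–3 (6): add. Components now {0} {1,3} {2} {4} {5}
3–5 (6): add. Components now {0} {1,3,5} {2} {4}
1–5 (7): skip — 1 and 5 already connected.
0–4 (8): add. Components now {0,4} {1,3,5} {2}
1–4 (8): add. Components now {0,1,3,4,5} {2}
2–3 (13): add. Components now {0,1,2,3,4,5}
Edges rejected before the tree was complete: 1.

1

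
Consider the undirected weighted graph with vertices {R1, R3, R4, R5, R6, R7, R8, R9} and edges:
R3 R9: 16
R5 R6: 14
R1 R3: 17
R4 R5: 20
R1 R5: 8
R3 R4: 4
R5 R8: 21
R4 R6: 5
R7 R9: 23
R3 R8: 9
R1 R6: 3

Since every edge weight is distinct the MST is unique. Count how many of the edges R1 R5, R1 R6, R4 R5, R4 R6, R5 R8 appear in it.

3

Kruskal's algorithm — process edges by increasing weight (ties by edge label):
R1 R6 (3): add — endpoints in different components.
R3 R4 (4): add — endpoints in different components.
R4 R6 (5): add — endpoints in different components.
R1 R5 (8): add — endpoints in different components.
R3 R8 (9): add — endpoints in different components.
R5 R6 (14): skip — R6 and R5 already connected.
R3 R9 (16): add — endpoints in different components.
R1 R3 (17): skip — R1 and R3 already connected.
R4 R5 (20): skip — R5 and R4 already connected.
R5 R8 (21): skip — R5 and R8 already connected.
R7 R9 (23): add — endpoints in different components.
MST edge set: {R1 R6, R3 R4, R4 R6, R1 R5, R3 R8, R3 R9, R7 R9}.
Of the listed edges, {R1 R5, R1 R6, R4 R6} are in the MST → 3.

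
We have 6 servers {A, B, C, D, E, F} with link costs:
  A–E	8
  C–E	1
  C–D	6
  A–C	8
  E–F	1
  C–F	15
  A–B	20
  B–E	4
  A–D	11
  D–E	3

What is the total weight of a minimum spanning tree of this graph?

Kruskal: consider edges lightest-first.
C–E (1): add. Components now {A} {B} {C,E} {D} {F}
E–F (1): add. Components now {A} {B} {C,E,F} {D}
D–E (3): add. Components now {A} {B} {C,D,E,F}
B–E (4): add. Components now {A} {B,C,D,E,F}
C–D (6): skip — C and D already connected.
A–C (8): add. Components now {A,B,C,D,E,F}
MST edges: C–E, E–F, D–E, B–E, A–C; total weight 1+1+3+4+8 = 17.

17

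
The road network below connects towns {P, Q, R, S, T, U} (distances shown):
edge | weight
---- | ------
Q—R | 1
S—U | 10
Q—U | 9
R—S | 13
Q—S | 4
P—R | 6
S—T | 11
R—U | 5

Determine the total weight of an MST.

Prim, starting at S.
Step 1: cheapest edge leaving the tree is Q—S (4); add Q.
Step 2: cheapest edge leaving the tree is Q—R (1); add R.
Step 3: cheapest edge leaving the tree is R—U (5); add U.
Step 4: cheapest edge leaving the tree is P—R (6); add P.
Step 5: cheapest edge leaving the tree is S—T (11); add T.
MST edges: Q—S, Q—R, R—U, P—R, S—T; total weight 4+1+5+6+11 = 27.

27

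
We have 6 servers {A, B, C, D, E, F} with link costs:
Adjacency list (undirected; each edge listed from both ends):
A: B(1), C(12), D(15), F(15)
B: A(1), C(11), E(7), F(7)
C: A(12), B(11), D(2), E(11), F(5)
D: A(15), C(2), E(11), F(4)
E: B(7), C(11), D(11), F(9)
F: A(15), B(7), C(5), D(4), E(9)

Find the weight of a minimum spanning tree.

21

Grow the tree from E using Prim:
Step 1: frontier [B—E 7, E—F 9, C—E 11, D—E 11] → take B—E (7); add B.
Step 2: frontier [A—B 1, B—F 7, B—C 11, E—F 9, C—E 11, D—E 11] → take A—B (1); add A.
Step 3: frontier [A—C 12, A—D 15, A—F 15, B—F 7, B—C 11, E—F 9, C—E 11, D—E 11] → take B—F (7); add F.
Step 4: frontier [A—C 12, A—D 15, B—C 11, C—E 11, D—E 11, D—F 4, C—F 5] → take D—F (4); add D.
Step 5: frontier [A—C 12, B—C 11, C—D 2, C—E 11, C—F 5] → take C—D (2); add C.
MST edges: B—E, A—B, B—F, D—F, C—D; total weight 7+1+7+4+2 = 21.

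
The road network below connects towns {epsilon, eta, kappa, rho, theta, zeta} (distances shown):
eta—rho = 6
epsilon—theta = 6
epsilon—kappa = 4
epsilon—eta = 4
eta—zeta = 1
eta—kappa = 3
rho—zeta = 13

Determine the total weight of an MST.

Grow the tree from rho using Prim:
Step 1: cheapest edge leaving the tree is eta—rho (6); add eta.
Step 2: cheapest edge leaving the tree is eta—zeta (1); add zeta.
Step 3: cheapest edge leaving the tree is eta—kappa (3); add kappa.
Step 4: cheapest edge leaving the tree is epsilon—eta (4); add epsilon.
Step 5: cheapest edge leaving the tree is epsilon—theta (6); add theta.
MST edges: eta—rho, eta—zeta, eta—kappa, epsilon—eta, epsilon—theta; total weight 6+1+3+4+6 = 20.

20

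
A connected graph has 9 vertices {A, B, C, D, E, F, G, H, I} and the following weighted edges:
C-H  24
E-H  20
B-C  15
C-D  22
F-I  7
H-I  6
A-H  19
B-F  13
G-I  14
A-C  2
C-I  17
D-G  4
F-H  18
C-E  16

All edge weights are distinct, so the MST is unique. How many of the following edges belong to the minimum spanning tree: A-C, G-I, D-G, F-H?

Kruskal's algorithm — process edges by increasing weight (ties by edge label):
A-C (2): add — endpoints in different components.
D-G (4): add — endpoints in different components.
H-I (6): add — endpoints in different components.
F-I (7): add — endpoints in different components.
B-F (13): add — endpoints in different components.
G-I (14): add — endpoints in different components.
B-C (15): add — endpoints in different components.
C-E (16): add — endpoints in different components.
MST edge set: {A-C, D-G, H-I, F-I, B-F, G-I, B-C, C-E}.
Of the listed edges, {A-C, G-I, D-G} are in the MST → 3.

3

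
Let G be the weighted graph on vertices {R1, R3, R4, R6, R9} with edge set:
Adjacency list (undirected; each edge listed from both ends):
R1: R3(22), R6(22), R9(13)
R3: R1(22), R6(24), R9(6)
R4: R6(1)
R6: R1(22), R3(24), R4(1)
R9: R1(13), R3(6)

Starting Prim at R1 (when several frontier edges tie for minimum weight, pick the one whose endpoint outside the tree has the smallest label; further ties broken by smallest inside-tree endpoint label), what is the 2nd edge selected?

Grow the tree from R1 using Prim:
Step 1: frontier [R1-R9 13, R1-R3 22, R1-R6 22] → take R1-R9 (13); add R9.
Step 2: frontier [R1-R3 22, R1-R6 22, R3-R9 6] → take R3-R9 (6); add R3.
Step 3: frontier [R1-R6 22, R3-R6 24] → take R1-R6 (22); add R6.
Step 4: frontier [R4-R6 1] → take R4-R6 (1); add R4.
The 2nd edge added is R3-R9.

R3-R9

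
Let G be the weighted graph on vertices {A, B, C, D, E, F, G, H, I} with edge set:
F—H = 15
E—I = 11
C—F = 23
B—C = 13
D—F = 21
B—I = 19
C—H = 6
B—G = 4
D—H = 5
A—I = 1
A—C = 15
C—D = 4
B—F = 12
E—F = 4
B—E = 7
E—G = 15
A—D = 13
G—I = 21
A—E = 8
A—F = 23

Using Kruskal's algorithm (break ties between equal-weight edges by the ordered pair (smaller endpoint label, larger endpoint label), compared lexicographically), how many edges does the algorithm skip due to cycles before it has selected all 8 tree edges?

3

Sort edges by weight, then run Kruskal:
A—I (1): add — endpoints in different components.
B—G (4): add — endpoints in different components.
C—D (4): add — endpoints in different components.
E—F (4): add — endpoints in different components.
D—H (5): add — endpoints in different components.
C—H (6): skip — C and H already connected.
B—E (7): add — endpoints in different components.
A—E (8): add — endpoints in different components.
E—I (11): skip — E and I already connected.
B—F (12): skip — B and F already connected.
A—D (13): add — endpoints in different components.
Edges rejected before the tree was complete: 3.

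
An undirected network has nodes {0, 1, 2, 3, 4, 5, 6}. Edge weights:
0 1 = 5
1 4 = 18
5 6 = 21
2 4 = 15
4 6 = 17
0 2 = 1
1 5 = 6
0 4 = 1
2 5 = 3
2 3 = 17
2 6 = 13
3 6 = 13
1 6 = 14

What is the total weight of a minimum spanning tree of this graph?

Grow the tree from 6 using Prim:
Step 1: cheapest edge leaving the tree is 2 6 (13); add 2.
Step 2: cheapest edge leaving the tree is 0 2 (1); add 0.
Step 3: cheapest edge leaving the tree is 0 4 (1); add 4.
Step 4: cheapest edge leaving the tree is 2 5 (3); add 5.
Step 5: cheapest edge leaving the tree is 0 1 (5); add 1.
Step 6: cheapest edge leaving the tree is 3 6 (13); add 3.
MST edges: 2 6, 0 2, 0 4, 2 5, 0 1, 3 6; total weight 13+1+1+3+5+13 = 36.

36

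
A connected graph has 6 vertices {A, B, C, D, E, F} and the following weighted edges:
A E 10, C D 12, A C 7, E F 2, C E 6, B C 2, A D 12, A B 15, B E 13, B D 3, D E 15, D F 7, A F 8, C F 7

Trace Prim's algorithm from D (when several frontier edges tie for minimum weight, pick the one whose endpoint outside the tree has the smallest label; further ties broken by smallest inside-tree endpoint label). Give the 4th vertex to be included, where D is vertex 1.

Grow the tree from D using Prim:
Step 1: cheapest edge leaving the tree is B D (3); add B.
Step 2: cheapest edge leaving the tree is B C (2); add C.
Step 3: cheapest edge leaving the tree is C E (6); add E.
Step 4: cheapest edge leaving the tree is E F (2); add F.
Step 5: cheapest edge leaving the tree is A C (7); add A.
Vertex order: D, B, C, E, F, A. The 4th vertex is E.

E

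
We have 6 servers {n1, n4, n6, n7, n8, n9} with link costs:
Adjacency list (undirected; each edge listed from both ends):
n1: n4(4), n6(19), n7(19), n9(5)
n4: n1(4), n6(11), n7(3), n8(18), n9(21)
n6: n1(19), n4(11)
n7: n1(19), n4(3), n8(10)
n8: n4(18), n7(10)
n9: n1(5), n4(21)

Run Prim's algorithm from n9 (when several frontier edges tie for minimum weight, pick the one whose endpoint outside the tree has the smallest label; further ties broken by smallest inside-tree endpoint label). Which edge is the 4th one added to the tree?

n7-n8

Prim, starting at n9.
Step 1: cheapest edge leaving the tree is n1 n9 (5); add n1.
Step 2: cheapest edge leaving the tree is n1 n4 (4); add n4.
Step 3: cheapest edge leaving the tree is n4 n7 (3); add n7.
Step 4: cheapest edge leaving the tree is n7 n8 (10); add n8.
Step 5: cheapest edge leaving the tree is n4 n6 (11); add n6.
The 4th edge added is n7 n8.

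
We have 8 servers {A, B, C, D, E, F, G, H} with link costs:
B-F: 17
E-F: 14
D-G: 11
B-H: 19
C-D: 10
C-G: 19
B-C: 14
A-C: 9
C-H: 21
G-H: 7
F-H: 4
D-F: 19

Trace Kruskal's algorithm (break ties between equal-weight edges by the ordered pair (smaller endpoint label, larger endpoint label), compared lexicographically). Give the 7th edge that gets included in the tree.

E-F

Kruskal: consider edges lightest-first.
F-H (4): add — endpoints in different components.
G-H (7): add — endpoints in different components.
A-C (9): add — endpoints in different components.
C-D (10): add — endpoints in different components.
D-G (11): add — endpoints in different components.
B-C (14): add — endpoints in different components.
E-F (14): add — endpoints in different components.
The 7th edge added is E-F.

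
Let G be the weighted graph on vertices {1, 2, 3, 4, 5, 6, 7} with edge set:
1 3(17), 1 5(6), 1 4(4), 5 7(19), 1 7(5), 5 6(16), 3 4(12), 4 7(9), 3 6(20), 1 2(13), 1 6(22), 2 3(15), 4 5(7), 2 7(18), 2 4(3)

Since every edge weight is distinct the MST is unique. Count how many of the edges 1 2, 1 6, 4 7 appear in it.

Kruskal: consider edges lightest-first.
2 4 (3): add — endpoints in different components.
1 4 (4): add — endpoints in different components.
1 7 (5): add — endpoints in different components.
1 5 (6): add — endpoints in different components.
4 5 (7): skip — 4 and 5 already connected.
4 7 (9): skip — 4 and 7 already connected.
3 4 (12): add — endpoints in different components.
1 2 (13): skip — 1 and 2 already connected.
2 3 (15): skip — 2 and 3 already connected.
5 6 (16): add — endpoints in different components.
MST edge set: {2 4, 1 4, 1 7, 1 5, 3 4, 5 6}.
Of the listed edges, {} are in the MST → 0.

0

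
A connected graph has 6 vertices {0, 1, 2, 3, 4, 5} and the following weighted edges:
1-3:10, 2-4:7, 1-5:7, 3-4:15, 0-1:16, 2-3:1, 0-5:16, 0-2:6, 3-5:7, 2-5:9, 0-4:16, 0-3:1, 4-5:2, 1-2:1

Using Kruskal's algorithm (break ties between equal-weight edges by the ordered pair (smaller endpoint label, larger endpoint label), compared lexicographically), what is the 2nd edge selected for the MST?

Kruskal: consider edges lightest-first.
0-3 (1): add — endpoints in different components.
1-2 (1): add — endpoints in different components.
2-3 (1): add — endpoints in different components.
4-5 (2): add — endpoints in different components.
0-2 (6): skip — 0 and 2 already connected.
1-5 (7): add — endpoints in different components.
The 2nd edge added is 1-2.

1-2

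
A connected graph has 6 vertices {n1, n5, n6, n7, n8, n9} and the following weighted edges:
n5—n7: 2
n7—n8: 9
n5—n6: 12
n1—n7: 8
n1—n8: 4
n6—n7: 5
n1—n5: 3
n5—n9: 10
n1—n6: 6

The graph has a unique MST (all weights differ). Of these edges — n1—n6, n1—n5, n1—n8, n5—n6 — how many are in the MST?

Sort edges by weight, then run Kruskal:
n5—n7 (2): add — endpoints in different components.
n1—n5 (3): add — endpoints in different components.
n1—n8 (4): add — endpoints in different components.
n6—n7 (5): add — endpoints in different components.
n1—n6 (6): skip — n1 and n6 already connected.
n1—n7 (8): skip — n1 and n7 already connected.
n7—n8 (9): skip — n7 and n8 already connected.
n5—n9 (10): add — endpoints in different components.
MST edge set: {n5—n7, n1—n5, n1—n8, n6—n7, n5—n9}.
Of the listed edges, {n1—n5, n1—n8} are in the MST → 2.

2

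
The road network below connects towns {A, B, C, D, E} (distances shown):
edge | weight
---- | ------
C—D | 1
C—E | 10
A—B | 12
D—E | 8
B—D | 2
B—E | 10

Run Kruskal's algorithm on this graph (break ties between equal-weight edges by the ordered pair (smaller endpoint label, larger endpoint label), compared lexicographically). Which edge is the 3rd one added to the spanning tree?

Kruskal's algorithm — process edges by increasing weight (ties by edge label):
C—D (1): add. Components now {A} {B} {C,D} {E}
B—D (2): add. Components now {A} {B,C,D} {E}
D—E (8): add. Components now {A} {B,C,D,E}
B—E (10): skip — B and E already connected.
C—E (10): skip — C and E already connected.
A—B (12): add. Components now {A,B,C,D,E}
The 3rd edge added is D—E.

D-E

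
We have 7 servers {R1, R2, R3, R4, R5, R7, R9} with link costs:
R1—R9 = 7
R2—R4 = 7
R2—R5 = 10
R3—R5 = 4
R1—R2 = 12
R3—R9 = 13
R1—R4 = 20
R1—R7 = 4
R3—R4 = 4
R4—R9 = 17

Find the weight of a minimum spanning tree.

38

Sort edges by weight, then run Kruskal:
R1—R7 (4): add. Components now {R2} {R1,R7} {R3} {R4} {R9} {R5}
R3—R4 (4): add. Components now {R2} {R1,R7} {R3,R4} {R9} {R5}
R3—R5 (4): add. Components now {R2} {R1,R7} {R3,R4,R5} {R9}
R1—R9 (7): add. Components now {R2} {R1,R7,R9} {R3,R4,R5}
R2—R4 (7): add. Components now {R2,R3,R4,R5} {R1,R7,R9}
R2—R5 (10): skip — R2 and R5 already connected.
R1—R2 (12): add. Components now {R1,R2,R3,R4,R5,R7,R9}
MST edges: R1—R7, R3—R4, R3—R5, R1—R9, R2—R4, R1—R2; total weight 4+4+4+7+7+12 = 38.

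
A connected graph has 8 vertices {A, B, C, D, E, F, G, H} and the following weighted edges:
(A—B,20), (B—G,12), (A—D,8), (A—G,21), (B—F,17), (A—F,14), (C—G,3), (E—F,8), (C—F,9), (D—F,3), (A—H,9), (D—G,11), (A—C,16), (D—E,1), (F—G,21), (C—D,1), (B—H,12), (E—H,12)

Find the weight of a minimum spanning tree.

37

Prim's algorithm from H:
Step 1: cheapest edge leaving the tree is A—H (9); add A.
Step 2: cheapest edge leaving the tree is A—D (8); add D.
Step 3: cheapest edge leaving the tree is C—D (1); add C.
Step 4: cheapest edge leaving the tree is D—E (1); add E.
Step 5: cheapest edge leaving the tree is D—F (3); add F.
Step 6: cheapest edge leaving the tree is C—G (3); add G.
Step 7: cheapest edge leaving the tree is B—G (12); add B.
MST edges: A—H, A—D, C—D, D—E, D—F, C—G, B—G; total weight 9+8+1+1+3+3+12 = 37.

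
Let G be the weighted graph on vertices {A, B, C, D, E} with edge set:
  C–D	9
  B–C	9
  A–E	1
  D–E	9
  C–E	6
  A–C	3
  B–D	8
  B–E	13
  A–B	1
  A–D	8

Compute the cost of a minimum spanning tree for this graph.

13

Prim's algorithm from A:
Step 1: frontier [A–B 1, A–E 1, A–C 3, A–D 8] → take A–B (1); add B.
Step 2: frontier [A–E 1, A–C 3, A–D 8, B–D 8, B–C 9, B–E 13] → take A–E (1); add E.
Step 3: frontier [A–C 3, A–D 8, B–D 8, B–C 9, C–E 6, D–E 9] → take A–C (3); add C.
Step 4: frontier [A–D 8, B–D 8, C–D 9, D–E 9] → take A–D (8); add D.
MST edges: A–B, A–E, A–C, A–D; total weight 1+1+3+8 = 13.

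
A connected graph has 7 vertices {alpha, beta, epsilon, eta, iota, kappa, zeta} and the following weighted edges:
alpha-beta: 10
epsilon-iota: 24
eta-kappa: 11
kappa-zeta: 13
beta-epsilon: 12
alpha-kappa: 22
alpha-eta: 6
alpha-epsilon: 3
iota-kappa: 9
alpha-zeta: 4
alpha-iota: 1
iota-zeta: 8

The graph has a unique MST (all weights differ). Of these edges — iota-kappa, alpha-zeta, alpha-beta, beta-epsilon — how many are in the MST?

Kruskal's algorithm — process edges by increasing weight (ties by edge label):
alpha-iota (1): add — endpoints in different components.
alpha-epsilon (3): add — endpoints in different components.
alpha-zeta (4): add — endpoints in different components.
alpha-eta (6): add — endpoints in different components.
iota-zeta (8): skip — zeta and iota already connected.
iota-kappa (9): add — endpoints in different components.
alpha-beta (10): add — endpoints in different components.
MST edge set: {alpha-iota, alpha-epsilon, alpha-zeta, alpha-eta, iota-kappa, alpha-beta}.
Of the listed edges, {iota-kappa, alpha-zeta, alpha-beta} are in the MST → 3.

3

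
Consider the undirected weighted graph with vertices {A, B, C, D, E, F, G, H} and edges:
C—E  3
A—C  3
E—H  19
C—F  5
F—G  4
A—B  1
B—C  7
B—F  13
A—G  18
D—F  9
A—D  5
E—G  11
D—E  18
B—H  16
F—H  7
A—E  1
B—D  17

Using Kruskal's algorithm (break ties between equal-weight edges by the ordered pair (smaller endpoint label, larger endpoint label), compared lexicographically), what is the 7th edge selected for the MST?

F-H

Kruskal: consider edges lightest-first.
A—B (1): add — endpoints in different components.
A—E (1): add — endpoints in different components.
A—C (3): add — endpoints in different components.
C—E (3): skip — C and E already connected.
F—G (4): add — endpoints in different components.
A—D (5): add — endpoints in different components.
C—F (5): add — endpoints in different components.
B—C (7): skip — B and C already connected.
F—H (7): add — endpoints in different components.
The 7th edge added is F—H.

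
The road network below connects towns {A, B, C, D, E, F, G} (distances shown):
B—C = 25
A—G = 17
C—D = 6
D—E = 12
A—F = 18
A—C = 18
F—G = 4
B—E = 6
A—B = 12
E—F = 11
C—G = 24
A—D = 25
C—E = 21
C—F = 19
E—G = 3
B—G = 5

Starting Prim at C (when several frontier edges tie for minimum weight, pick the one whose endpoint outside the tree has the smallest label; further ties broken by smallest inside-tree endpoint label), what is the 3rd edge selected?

Grow the tree from C using Prim:
Step 1: cheapest edge leaving the tree is C—D (6); add D.
Step 2: cheapest edge leaving the tree is D—E (12); add E.
Step 3: cheapest edge leaving the tree is E—G (3); add G.
Step 4: cheapest edge leaving the tree is F—G (4); add F.
Step 5: cheapest edge leaving the tree is B—G (5); add B.
Step 6: cheapest edge leaving the tree is A—B (12); add A.
The 3rd edge added is E—G.

E-G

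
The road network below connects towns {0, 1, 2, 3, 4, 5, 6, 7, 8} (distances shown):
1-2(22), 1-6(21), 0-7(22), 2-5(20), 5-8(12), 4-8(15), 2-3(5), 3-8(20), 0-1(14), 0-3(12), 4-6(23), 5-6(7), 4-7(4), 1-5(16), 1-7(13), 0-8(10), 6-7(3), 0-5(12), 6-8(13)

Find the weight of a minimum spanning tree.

66

Kruskal: consider edges lightest-first.
6-7 (3): add — endpoints in different components.
4-7 (4): add — endpoints in different components.
2-3 (5): add — endpoints in different components.
5-6 (7): add — endpoints in different components.
0-8 (10): add — endpoints in different components.
0-3 (12): add — endpoints in different components.
0-5 (12): add — endpoints in different components.
5-8 (12): skip — 5 and 8 already connected.
1-7 (13): add — endpoints in different components.
MST edges: 6-7, 4-7, 2-3, 5-6, 0-8, 0-3, 0-5, 1-7; total weight 3+4+5+7+10+12+12+13 = 66.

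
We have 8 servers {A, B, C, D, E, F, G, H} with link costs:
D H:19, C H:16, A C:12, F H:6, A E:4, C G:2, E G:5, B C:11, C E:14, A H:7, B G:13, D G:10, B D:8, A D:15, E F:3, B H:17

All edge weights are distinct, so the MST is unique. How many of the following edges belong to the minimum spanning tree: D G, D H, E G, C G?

3

Kruskal: consider edges lightest-first.
C G (2): add — endpoints in different components.
E F (3): add — endpoints in different components.
A E (4): add — endpoints in different components.
E G (5): add — endpoints in different components.
F H (6): add — endpoints in different components.
A H (7): skip — A and H already connected.
B D (8): add — endpoints in different components.
D G (10): add — endpoints in different components.
MST edge set: {C G, E F, A E, E G, F H, B D, D G}.
Of the listed edges, {D G, E G, C G} are in the MST → 3.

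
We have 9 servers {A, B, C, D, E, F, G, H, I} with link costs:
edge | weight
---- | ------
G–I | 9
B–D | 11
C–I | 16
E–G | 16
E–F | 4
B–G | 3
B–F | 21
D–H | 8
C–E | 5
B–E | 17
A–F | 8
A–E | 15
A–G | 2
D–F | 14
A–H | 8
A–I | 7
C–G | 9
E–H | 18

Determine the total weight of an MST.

45

Grow the tree from G using Prim:
Step 1: cheapest edge leaving the tree is A–G (2); add A.
Step 2: cheapest edge leaving the tree is B–G (3); add B.
Step 3: cheapest edge leaving the tree is A–I (7); add I.
Step 4: cheapest edge leaving the tree is A–F (8); add F.
Step 5: cheapest edge leaving the tree is E–F (4); add E.
Step 6: cheapest edge leaving the tree is C–E (5); add C.
Step 7: cheapest edge leaving the tree is A–H (8); add H.
Step 8: cheapest edge leaving the tree is D–H (8); add D.
MST edges: A–G, B–G, A–I, A–F, E–F, C–E, A–H, D–H; total weight 2+3+7+8+4+5+8+8 = 45.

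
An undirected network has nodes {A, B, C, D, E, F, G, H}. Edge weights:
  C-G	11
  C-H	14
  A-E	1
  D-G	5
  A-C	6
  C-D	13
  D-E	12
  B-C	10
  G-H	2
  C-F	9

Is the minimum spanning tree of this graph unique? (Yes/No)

Yes

Kruskal: consider edges lightest-first.
A-E (1): add — endpoints in different components.
G-H (2): add — endpoints in different components.
D-G (5): add — endpoints in different components.
A-C (6): add — endpoints in different components.
C-F (9): add — endpoints in different components.
B-C (10): add — endpoints in different components.
C-G (11): add — endpoints in different components.
Every non-tree edge has weight strictly greater than the heaviest edge on the tree path between its endpoints, so the MST is unique.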